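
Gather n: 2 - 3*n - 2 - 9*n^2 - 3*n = -9*n^2 - 6*n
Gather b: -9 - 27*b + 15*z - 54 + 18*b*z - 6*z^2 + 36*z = b*(18*z - 27) - 6*z^2 + 51*z - 63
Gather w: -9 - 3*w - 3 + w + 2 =-2*w - 10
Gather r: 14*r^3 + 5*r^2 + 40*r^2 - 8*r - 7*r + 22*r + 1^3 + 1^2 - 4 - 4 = 14*r^3 + 45*r^2 + 7*r - 6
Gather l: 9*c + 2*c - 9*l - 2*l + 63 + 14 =11*c - 11*l + 77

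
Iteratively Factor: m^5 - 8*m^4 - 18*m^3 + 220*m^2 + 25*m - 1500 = (m + 4)*(m^4 - 12*m^3 + 30*m^2 + 100*m - 375) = (m + 3)*(m + 4)*(m^3 - 15*m^2 + 75*m - 125) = (m - 5)*(m + 3)*(m + 4)*(m^2 - 10*m + 25) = (m - 5)^2*(m + 3)*(m + 4)*(m - 5)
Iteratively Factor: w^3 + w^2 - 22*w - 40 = (w + 2)*(w^2 - w - 20) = (w - 5)*(w + 2)*(w + 4)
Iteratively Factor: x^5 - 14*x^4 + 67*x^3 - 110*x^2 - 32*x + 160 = (x - 5)*(x^4 - 9*x^3 + 22*x^2 - 32) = (x - 5)*(x + 1)*(x^3 - 10*x^2 + 32*x - 32) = (x - 5)*(x - 2)*(x + 1)*(x^2 - 8*x + 16) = (x - 5)*(x - 4)*(x - 2)*(x + 1)*(x - 4)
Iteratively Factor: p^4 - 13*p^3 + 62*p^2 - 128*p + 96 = (p - 2)*(p^3 - 11*p^2 + 40*p - 48) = (p - 4)*(p - 2)*(p^2 - 7*p + 12) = (p - 4)^2*(p - 2)*(p - 3)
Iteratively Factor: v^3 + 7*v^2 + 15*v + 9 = (v + 3)*(v^2 + 4*v + 3) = (v + 1)*(v + 3)*(v + 3)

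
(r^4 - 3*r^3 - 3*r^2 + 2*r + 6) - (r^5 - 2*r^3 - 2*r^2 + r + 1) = -r^5 + r^4 - r^3 - r^2 + r + 5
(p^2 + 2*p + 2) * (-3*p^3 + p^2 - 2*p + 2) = -3*p^5 - 5*p^4 - 6*p^3 + 4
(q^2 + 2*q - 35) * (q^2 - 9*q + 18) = q^4 - 7*q^3 - 35*q^2 + 351*q - 630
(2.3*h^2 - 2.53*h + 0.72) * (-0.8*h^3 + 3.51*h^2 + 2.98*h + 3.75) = -1.84*h^5 + 10.097*h^4 - 2.6023*h^3 + 3.6128*h^2 - 7.3419*h + 2.7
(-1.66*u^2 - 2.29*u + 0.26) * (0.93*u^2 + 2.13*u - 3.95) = -1.5438*u^4 - 5.6655*u^3 + 1.9211*u^2 + 9.5993*u - 1.027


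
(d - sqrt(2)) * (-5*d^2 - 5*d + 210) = -5*d^3 - 5*d^2 + 5*sqrt(2)*d^2 + 5*sqrt(2)*d + 210*d - 210*sqrt(2)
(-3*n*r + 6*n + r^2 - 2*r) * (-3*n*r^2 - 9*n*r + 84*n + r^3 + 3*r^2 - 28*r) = 9*n^2*r^3 + 9*n^2*r^2 - 306*n^2*r + 504*n^2 - 6*n*r^4 - 6*n*r^3 + 204*n*r^2 - 336*n*r + r^5 + r^4 - 34*r^3 + 56*r^2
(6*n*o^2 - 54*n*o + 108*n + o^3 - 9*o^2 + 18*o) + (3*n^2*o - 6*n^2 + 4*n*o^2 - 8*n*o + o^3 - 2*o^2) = 3*n^2*o - 6*n^2 + 10*n*o^2 - 62*n*o + 108*n + 2*o^3 - 11*o^2 + 18*o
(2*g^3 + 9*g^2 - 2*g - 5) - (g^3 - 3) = g^3 + 9*g^2 - 2*g - 2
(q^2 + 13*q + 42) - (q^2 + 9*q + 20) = 4*q + 22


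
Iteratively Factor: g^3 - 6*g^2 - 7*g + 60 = (g + 3)*(g^2 - 9*g + 20) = (g - 4)*(g + 3)*(g - 5)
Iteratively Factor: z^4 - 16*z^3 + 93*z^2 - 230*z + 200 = (z - 4)*(z^3 - 12*z^2 + 45*z - 50) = (z - 5)*(z - 4)*(z^2 - 7*z + 10) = (z - 5)^2*(z - 4)*(z - 2)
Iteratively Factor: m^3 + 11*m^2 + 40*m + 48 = (m + 4)*(m^2 + 7*m + 12) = (m + 4)^2*(m + 3)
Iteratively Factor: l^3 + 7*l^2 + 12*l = (l)*(l^2 + 7*l + 12) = l*(l + 4)*(l + 3)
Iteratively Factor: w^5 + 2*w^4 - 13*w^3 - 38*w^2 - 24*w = (w + 3)*(w^4 - w^3 - 10*w^2 - 8*w) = (w + 1)*(w + 3)*(w^3 - 2*w^2 - 8*w) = w*(w + 1)*(w + 3)*(w^2 - 2*w - 8) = w*(w - 4)*(w + 1)*(w + 3)*(w + 2)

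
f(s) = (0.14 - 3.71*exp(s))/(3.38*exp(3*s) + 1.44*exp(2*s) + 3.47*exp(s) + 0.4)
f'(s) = (0.14 - 3.71*exp(s))*(-10.14*exp(3*s) - 2.88*exp(2*s) - 3.47*exp(s))/(3.38*exp(3*s) + 1.44*exp(2*s) + 3.47*exp(s) + 0.4)^2 - 3.71*exp(s)/(3.38*exp(3*s) + 1.44*exp(2*s) + 3.47*exp(s) + 0.4)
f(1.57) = -0.04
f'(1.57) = 0.08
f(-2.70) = -0.17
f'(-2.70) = -0.32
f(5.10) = -0.00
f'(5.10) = 0.00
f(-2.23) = -0.33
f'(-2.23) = -0.33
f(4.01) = -0.00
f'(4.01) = 0.00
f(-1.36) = -0.56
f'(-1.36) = -0.17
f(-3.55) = 0.07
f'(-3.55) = -0.23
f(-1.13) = -0.59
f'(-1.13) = -0.09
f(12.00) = 0.00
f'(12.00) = 0.00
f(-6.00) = 0.32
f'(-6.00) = -0.03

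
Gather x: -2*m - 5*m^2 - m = -5*m^2 - 3*m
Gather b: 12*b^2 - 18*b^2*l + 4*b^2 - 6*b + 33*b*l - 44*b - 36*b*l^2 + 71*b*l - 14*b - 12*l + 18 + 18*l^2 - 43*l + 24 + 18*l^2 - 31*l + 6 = b^2*(16 - 18*l) + b*(-36*l^2 + 104*l - 64) + 36*l^2 - 86*l + 48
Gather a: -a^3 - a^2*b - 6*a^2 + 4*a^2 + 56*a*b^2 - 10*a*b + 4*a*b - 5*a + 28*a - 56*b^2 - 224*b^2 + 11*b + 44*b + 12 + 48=-a^3 + a^2*(-b - 2) + a*(56*b^2 - 6*b + 23) - 280*b^2 + 55*b + 60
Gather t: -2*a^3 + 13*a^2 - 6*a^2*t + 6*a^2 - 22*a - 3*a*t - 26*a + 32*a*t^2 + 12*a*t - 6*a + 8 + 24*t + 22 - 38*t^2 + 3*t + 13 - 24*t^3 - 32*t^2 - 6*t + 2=-2*a^3 + 19*a^2 - 54*a - 24*t^3 + t^2*(32*a - 70) + t*(-6*a^2 + 9*a + 21) + 45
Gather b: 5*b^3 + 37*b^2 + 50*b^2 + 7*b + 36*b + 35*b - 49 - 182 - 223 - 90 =5*b^3 + 87*b^2 + 78*b - 544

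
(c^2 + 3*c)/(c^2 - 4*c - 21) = c/(c - 7)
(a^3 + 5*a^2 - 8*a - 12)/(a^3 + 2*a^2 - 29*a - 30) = (a - 2)/(a - 5)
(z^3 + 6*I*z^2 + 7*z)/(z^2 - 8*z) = (z^2 + 6*I*z + 7)/(z - 8)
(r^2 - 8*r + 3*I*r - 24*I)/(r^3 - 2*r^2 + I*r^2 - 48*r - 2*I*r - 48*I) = (r + 3*I)/(r^2 + r*(6 + I) + 6*I)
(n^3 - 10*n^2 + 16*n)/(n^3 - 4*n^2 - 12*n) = (-n^2 + 10*n - 16)/(-n^2 + 4*n + 12)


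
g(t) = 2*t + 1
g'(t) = 2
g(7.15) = 15.30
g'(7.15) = 2.00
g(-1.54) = -2.08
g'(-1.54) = 2.00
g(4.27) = 9.54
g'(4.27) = 2.00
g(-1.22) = -1.44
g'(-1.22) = 2.00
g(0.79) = 2.58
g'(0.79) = 2.00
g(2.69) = 6.38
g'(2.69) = 2.00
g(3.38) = 7.76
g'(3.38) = 2.00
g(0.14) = 1.28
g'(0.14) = 2.00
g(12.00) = 25.00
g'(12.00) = 2.00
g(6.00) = 13.00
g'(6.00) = 2.00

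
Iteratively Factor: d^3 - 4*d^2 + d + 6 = (d + 1)*(d^2 - 5*d + 6) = (d - 2)*(d + 1)*(d - 3)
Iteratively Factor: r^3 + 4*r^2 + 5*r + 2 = (r + 1)*(r^2 + 3*r + 2) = (r + 1)^2*(r + 2)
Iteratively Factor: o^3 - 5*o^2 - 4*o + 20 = (o + 2)*(o^2 - 7*o + 10) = (o - 2)*(o + 2)*(o - 5)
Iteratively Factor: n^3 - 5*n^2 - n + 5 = (n - 5)*(n^2 - 1) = (n - 5)*(n - 1)*(n + 1)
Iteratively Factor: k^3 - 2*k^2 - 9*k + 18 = (k - 2)*(k^2 - 9) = (k - 2)*(k + 3)*(k - 3)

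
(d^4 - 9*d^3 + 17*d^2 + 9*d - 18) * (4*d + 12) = 4*d^5 - 24*d^4 - 40*d^3 + 240*d^2 + 36*d - 216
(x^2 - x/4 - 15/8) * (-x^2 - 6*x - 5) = -x^4 - 23*x^3/4 - 13*x^2/8 + 25*x/2 + 75/8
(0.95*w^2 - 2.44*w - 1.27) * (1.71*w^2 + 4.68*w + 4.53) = 1.6245*w^4 + 0.2736*w^3 - 9.2874*w^2 - 16.9968*w - 5.7531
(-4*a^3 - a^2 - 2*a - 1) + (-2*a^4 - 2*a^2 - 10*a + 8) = -2*a^4 - 4*a^3 - 3*a^2 - 12*a + 7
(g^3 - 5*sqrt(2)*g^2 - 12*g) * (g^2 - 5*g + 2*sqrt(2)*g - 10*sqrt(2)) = g^5 - 5*g^4 - 3*sqrt(2)*g^4 - 32*g^3 + 15*sqrt(2)*g^3 - 24*sqrt(2)*g^2 + 160*g^2 + 120*sqrt(2)*g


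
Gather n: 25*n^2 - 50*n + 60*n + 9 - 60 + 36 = 25*n^2 + 10*n - 15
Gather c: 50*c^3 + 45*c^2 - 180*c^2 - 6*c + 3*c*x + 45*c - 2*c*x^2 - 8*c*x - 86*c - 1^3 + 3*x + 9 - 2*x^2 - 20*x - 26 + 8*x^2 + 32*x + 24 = 50*c^3 - 135*c^2 + c*(-2*x^2 - 5*x - 47) + 6*x^2 + 15*x + 6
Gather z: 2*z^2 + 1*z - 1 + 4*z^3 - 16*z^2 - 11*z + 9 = 4*z^3 - 14*z^2 - 10*z + 8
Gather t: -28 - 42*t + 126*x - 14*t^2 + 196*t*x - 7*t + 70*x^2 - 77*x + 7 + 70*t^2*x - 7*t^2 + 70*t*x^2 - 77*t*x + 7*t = t^2*(70*x - 21) + t*(70*x^2 + 119*x - 42) + 70*x^2 + 49*x - 21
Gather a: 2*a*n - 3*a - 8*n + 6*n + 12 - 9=a*(2*n - 3) - 2*n + 3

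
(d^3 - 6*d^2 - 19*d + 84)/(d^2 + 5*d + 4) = (d^2 - 10*d + 21)/(d + 1)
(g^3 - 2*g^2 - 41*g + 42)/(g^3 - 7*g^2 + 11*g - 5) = (g^2 - g - 42)/(g^2 - 6*g + 5)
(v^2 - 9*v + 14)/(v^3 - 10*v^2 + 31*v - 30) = (v - 7)/(v^2 - 8*v + 15)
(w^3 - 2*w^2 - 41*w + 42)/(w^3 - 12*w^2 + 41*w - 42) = (w^2 + 5*w - 6)/(w^2 - 5*w + 6)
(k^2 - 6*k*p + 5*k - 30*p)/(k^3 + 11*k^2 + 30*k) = (k - 6*p)/(k*(k + 6))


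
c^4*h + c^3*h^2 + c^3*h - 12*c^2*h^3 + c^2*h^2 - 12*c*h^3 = c*(c - 3*h)*(c + 4*h)*(c*h + h)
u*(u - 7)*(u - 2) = u^3 - 9*u^2 + 14*u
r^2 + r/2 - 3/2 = (r - 1)*(r + 3/2)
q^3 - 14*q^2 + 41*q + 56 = (q - 8)*(q - 7)*(q + 1)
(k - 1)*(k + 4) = k^2 + 3*k - 4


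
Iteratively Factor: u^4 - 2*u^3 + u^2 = (u - 1)*(u^3 - u^2) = (u - 1)^2*(u^2) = u*(u - 1)^2*(u)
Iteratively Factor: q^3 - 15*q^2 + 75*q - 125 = (q - 5)*(q^2 - 10*q + 25) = (q - 5)^2*(q - 5)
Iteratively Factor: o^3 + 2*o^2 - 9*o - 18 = (o + 3)*(o^2 - o - 6) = (o + 2)*(o + 3)*(o - 3)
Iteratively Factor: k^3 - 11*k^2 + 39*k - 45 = (k - 3)*(k^2 - 8*k + 15) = (k - 3)^2*(k - 5)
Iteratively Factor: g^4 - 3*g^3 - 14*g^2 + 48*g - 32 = (g - 1)*(g^3 - 2*g^2 - 16*g + 32) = (g - 4)*(g - 1)*(g^2 + 2*g - 8) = (g - 4)*(g - 2)*(g - 1)*(g + 4)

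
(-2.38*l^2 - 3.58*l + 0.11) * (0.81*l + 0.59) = -1.9278*l^3 - 4.304*l^2 - 2.0231*l + 0.0649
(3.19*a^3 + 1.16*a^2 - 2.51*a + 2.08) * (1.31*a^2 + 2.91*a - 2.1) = 4.1789*a^5 + 10.8025*a^4 - 6.6115*a^3 - 7.0153*a^2 + 11.3238*a - 4.368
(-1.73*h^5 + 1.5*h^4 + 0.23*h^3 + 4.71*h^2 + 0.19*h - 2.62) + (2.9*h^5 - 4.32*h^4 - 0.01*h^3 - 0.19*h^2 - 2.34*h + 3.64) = 1.17*h^5 - 2.82*h^4 + 0.22*h^3 + 4.52*h^2 - 2.15*h + 1.02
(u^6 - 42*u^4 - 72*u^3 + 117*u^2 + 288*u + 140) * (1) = u^6 - 42*u^4 - 72*u^3 + 117*u^2 + 288*u + 140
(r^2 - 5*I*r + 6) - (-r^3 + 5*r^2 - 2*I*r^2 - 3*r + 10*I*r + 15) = r^3 - 4*r^2 + 2*I*r^2 + 3*r - 15*I*r - 9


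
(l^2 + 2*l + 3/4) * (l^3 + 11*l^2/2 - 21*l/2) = l^5 + 15*l^4/2 + 5*l^3/4 - 135*l^2/8 - 63*l/8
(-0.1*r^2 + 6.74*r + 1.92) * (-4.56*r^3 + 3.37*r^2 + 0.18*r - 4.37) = 0.456*r^5 - 31.0714*r^4 + 13.9406*r^3 + 8.1206*r^2 - 29.1082*r - 8.3904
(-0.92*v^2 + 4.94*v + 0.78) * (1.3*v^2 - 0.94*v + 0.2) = -1.196*v^4 + 7.2868*v^3 - 3.8136*v^2 + 0.2548*v + 0.156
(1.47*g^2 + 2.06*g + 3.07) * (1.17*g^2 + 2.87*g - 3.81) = 1.7199*g^4 + 6.6291*g^3 + 3.9034*g^2 + 0.9623*g - 11.6967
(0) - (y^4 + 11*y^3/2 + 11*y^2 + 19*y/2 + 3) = -y^4 - 11*y^3/2 - 11*y^2 - 19*y/2 - 3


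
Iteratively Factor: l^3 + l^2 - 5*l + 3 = (l - 1)*(l^2 + 2*l - 3) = (l - 1)^2*(l + 3)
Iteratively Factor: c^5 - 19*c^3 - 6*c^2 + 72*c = (c - 2)*(c^4 + 2*c^3 - 15*c^2 - 36*c) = c*(c - 2)*(c^3 + 2*c^2 - 15*c - 36) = c*(c - 2)*(c + 3)*(c^2 - c - 12) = c*(c - 2)*(c + 3)^2*(c - 4)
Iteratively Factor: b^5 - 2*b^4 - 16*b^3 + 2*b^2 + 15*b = (b + 3)*(b^4 - 5*b^3 - b^2 + 5*b) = (b + 1)*(b + 3)*(b^3 - 6*b^2 + 5*b) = (b - 5)*(b + 1)*(b + 3)*(b^2 - b) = (b - 5)*(b - 1)*(b + 1)*(b + 3)*(b)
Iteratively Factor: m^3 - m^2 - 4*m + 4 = (m + 2)*(m^2 - 3*m + 2) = (m - 1)*(m + 2)*(m - 2)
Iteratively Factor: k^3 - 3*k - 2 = (k + 1)*(k^2 - k - 2) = (k - 2)*(k + 1)*(k + 1)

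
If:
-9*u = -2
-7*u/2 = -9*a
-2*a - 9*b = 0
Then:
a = 7/81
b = -14/729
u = 2/9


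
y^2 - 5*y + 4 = (y - 4)*(y - 1)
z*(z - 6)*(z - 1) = z^3 - 7*z^2 + 6*z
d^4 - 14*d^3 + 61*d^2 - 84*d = d*(d - 7)*(d - 4)*(d - 3)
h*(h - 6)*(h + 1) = h^3 - 5*h^2 - 6*h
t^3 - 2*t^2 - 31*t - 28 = (t - 7)*(t + 1)*(t + 4)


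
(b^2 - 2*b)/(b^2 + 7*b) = (b - 2)/(b + 7)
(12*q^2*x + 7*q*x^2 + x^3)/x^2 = 12*q^2/x + 7*q + x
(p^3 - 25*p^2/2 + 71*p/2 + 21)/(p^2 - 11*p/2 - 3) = p - 7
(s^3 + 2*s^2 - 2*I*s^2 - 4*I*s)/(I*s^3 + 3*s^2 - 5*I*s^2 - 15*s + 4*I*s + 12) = -s*(I*s^2 + 2*s*(1 + I) + 4)/(s^3 - s^2*(5 + 3*I) + s*(4 + 15*I) - 12*I)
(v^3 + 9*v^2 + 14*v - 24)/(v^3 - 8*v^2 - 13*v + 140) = (v^2 + 5*v - 6)/(v^2 - 12*v + 35)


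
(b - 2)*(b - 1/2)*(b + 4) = b^3 + 3*b^2/2 - 9*b + 4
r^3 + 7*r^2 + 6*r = r*(r + 1)*(r + 6)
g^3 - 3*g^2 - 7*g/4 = g*(g - 7/2)*(g + 1/2)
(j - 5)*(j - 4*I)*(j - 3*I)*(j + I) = j^4 - 5*j^3 - 6*I*j^3 - 5*j^2 + 30*I*j^2 + 25*j - 12*I*j + 60*I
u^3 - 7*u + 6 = (u - 2)*(u - 1)*(u + 3)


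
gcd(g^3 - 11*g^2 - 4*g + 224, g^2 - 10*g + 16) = g - 8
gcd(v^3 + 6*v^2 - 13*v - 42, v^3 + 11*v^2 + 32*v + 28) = v^2 + 9*v + 14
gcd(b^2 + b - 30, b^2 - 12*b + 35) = b - 5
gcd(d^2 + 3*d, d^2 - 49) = 1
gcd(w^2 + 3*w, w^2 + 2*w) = w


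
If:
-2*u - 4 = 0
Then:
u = -2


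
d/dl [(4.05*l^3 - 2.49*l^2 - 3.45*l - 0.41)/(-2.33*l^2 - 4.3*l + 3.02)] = (-9.4365*l^4 - 34.83*l^3 + 39.3615*l^2 - 16.9502*l - 12.182)/(5.4289*l^4 + 20.038*l^3 + 4.4168*l^2 - 25.972*l + 9.1204)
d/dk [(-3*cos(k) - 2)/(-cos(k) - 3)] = -7*sin(k)/(cos(k) + 3)^2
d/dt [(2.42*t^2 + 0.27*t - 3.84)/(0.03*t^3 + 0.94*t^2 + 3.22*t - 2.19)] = (-0.0726*t^4 - 0.0162000000000004*t^3 + 7.8842*t^2 - 3.3804*t + 11.7735)/(0.0009*t^6 + 0.0564*t^5 + 1.0768*t^4 + 5.9222*t^3 + 6.2512*t^2 - 14.1036*t + 4.7961)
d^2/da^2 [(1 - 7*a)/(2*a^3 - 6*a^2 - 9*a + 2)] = 6*(-28*a^5 + 92*a^4 - 158*a^3 + 74*a^2 - 34*a - 11)/(8*a^9 - 72*a^8 + 108*a^7 + 456*a^6 - 630*a^5 - 1458*a^4 - 57*a^3 + 414*a^2 - 108*a + 8)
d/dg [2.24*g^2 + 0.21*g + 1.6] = 4.48*g + 0.21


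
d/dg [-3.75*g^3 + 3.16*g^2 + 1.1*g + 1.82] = -11.25*g^2 + 6.32*g + 1.1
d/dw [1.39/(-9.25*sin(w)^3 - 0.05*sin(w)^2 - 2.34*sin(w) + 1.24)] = (38.5725*sin(w)^2 + 0.139*sin(w) + 3.2526)*cos(w)/(9.25*sin(w)^3 + 0.05*sin(w)^2 + 2.34*sin(w) - 1.24)^2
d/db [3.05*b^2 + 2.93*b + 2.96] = 6.1*b + 2.93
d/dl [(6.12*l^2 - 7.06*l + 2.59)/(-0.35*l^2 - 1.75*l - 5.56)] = (-13.181*l^2 - 66.2414*l + 43.7861)/(0.1225*l^4 + 1.225*l^3 + 6.9545*l^2 + 19.46*l + 30.9136)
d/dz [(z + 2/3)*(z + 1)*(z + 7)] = 3*z^2 + 52*z/3 + 37/3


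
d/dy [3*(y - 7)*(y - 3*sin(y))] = 3*y + 3*(7 - y)*(3*cos(y) - 1) - 9*sin(y)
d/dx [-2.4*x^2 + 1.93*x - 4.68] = 1.93 - 4.8*x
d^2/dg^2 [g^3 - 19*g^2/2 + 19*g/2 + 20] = 6*g - 19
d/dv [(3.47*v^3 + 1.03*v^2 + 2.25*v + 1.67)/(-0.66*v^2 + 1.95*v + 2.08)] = (-2.2902*v^4 + 13.533*v^3 + 25.1463*v^2 + 6.4892*v + 1.4235)/(0.4356*v^4 - 2.574*v^3 + 1.0569*v^2 + 8.112*v + 4.3264)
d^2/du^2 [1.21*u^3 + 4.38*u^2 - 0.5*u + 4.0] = 7.26*u + 8.76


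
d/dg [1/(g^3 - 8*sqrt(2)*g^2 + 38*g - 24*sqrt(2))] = (-3*g^2 + 16*sqrt(2)*g - 38)/(g^3 - 8*sqrt(2)*g^2 + 38*g - 24*sqrt(2))^2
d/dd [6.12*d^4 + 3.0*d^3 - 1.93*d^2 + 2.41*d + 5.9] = 24.48*d^3 + 9.0*d^2 - 3.86*d + 2.41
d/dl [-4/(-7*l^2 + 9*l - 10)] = 4*(9 - 14*l)/(7*l^2 - 9*l + 10)^2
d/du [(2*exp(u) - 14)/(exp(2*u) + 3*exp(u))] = 2*(-exp(2*u) + 14*exp(u) + 21)*exp(-u)/(exp(2*u) + 6*exp(u) + 9)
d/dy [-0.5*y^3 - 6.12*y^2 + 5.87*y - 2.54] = -1.5*y^2 - 12.24*y + 5.87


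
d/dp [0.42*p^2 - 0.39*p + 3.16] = 0.84*p - 0.39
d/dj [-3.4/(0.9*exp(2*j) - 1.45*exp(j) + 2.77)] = (6.12*exp(j) - 4.93)*exp(j)/(0.9*exp(2*j) - 1.45*exp(j) + 2.77)^2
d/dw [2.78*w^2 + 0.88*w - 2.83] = 5.56*w + 0.88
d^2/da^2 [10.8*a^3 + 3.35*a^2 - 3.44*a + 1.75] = 64.8*a + 6.7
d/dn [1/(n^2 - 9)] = -2*n/(n^2 - 9)^2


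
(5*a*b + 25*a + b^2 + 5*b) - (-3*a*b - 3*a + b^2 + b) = 8*a*b + 28*a + 4*b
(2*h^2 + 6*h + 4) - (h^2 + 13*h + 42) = h^2 - 7*h - 38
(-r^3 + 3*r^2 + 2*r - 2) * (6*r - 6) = -6*r^4 + 24*r^3 - 6*r^2 - 24*r + 12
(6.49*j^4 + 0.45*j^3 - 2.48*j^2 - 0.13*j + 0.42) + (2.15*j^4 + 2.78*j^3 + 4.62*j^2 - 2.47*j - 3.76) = 8.64*j^4 + 3.23*j^3 + 2.14*j^2 - 2.6*j - 3.34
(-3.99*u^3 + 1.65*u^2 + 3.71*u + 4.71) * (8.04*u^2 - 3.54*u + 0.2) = -32.0796*u^5 + 27.3906*u^4 + 23.1894*u^3 + 25.065*u^2 - 15.9314*u + 0.942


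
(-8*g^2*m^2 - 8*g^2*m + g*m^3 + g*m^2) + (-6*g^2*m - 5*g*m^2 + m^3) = -8*g^2*m^2 - 14*g^2*m + g*m^3 - 4*g*m^2 + m^3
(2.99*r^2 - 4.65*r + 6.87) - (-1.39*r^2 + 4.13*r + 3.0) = 4.38*r^2 - 8.78*r + 3.87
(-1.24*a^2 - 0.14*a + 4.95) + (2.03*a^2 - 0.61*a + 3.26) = 0.79*a^2 - 0.75*a + 8.21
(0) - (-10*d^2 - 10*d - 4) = 10*d^2 + 10*d + 4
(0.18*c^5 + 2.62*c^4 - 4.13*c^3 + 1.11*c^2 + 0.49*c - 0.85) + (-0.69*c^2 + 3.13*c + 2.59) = 0.18*c^5 + 2.62*c^4 - 4.13*c^3 + 0.42*c^2 + 3.62*c + 1.74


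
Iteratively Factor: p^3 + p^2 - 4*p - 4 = (p - 2)*(p^2 + 3*p + 2) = (p - 2)*(p + 2)*(p + 1)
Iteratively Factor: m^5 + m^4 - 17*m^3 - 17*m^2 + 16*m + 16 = (m - 1)*(m^4 + 2*m^3 - 15*m^2 - 32*m - 16) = (m - 1)*(m + 4)*(m^3 - 2*m^2 - 7*m - 4) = (m - 4)*(m - 1)*(m + 4)*(m^2 + 2*m + 1) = (m - 4)*(m - 1)*(m + 1)*(m + 4)*(m + 1)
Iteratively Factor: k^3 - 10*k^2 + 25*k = (k)*(k^2 - 10*k + 25) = k*(k - 5)*(k - 5)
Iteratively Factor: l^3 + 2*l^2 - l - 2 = (l - 1)*(l^2 + 3*l + 2) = (l - 1)*(l + 1)*(l + 2)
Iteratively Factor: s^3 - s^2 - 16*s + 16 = (s - 4)*(s^2 + 3*s - 4) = (s - 4)*(s - 1)*(s + 4)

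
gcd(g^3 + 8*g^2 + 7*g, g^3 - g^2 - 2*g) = g^2 + g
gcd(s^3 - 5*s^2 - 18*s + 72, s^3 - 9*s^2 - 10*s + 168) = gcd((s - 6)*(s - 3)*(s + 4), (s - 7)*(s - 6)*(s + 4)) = s^2 - 2*s - 24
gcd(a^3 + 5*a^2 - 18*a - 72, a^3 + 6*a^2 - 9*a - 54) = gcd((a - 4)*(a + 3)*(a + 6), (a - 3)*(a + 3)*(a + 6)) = a^2 + 9*a + 18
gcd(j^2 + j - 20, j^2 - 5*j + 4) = j - 4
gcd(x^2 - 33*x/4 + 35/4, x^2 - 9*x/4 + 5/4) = x - 5/4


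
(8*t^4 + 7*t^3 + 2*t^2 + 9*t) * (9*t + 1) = 72*t^5 + 71*t^4 + 25*t^3 + 83*t^2 + 9*t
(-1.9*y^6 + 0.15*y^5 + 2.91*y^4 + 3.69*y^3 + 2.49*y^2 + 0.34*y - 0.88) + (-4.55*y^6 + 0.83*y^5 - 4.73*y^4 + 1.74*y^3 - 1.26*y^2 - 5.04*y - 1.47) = -6.45*y^6 + 0.98*y^5 - 1.82*y^4 + 5.43*y^3 + 1.23*y^2 - 4.7*y - 2.35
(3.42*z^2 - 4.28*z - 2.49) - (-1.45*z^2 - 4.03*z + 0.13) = 4.87*z^2 - 0.25*z - 2.62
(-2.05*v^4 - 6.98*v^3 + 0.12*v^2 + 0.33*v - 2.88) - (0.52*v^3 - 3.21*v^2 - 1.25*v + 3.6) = -2.05*v^4 - 7.5*v^3 + 3.33*v^2 + 1.58*v - 6.48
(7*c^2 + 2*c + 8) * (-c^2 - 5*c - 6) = -7*c^4 - 37*c^3 - 60*c^2 - 52*c - 48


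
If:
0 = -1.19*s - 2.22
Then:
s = -1.87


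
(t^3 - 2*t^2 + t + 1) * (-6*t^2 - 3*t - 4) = -6*t^5 + 9*t^4 - 4*t^3 - t^2 - 7*t - 4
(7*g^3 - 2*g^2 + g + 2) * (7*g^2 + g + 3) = 49*g^5 - 7*g^4 + 26*g^3 + 9*g^2 + 5*g + 6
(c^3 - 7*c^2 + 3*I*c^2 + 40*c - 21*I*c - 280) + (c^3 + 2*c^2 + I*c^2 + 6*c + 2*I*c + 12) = 2*c^3 - 5*c^2 + 4*I*c^2 + 46*c - 19*I*c - 268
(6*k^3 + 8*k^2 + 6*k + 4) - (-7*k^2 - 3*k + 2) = 6*k^3 + 15*k^2 + 9*k + 2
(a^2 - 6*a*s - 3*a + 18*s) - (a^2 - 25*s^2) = -6*a*s - 3*a + 25*s^2 + 18*s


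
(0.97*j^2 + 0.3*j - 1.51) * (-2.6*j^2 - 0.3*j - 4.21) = -2.522*j^4 - 1.071*j^3 - 0.247699999999999*j^2 - 0.81*j + 6.3571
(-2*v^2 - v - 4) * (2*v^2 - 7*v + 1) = -4*v^4 + 12*v^3 - 3*v^2 + 27*v - 4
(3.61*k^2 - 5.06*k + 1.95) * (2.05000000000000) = 7.4005*k^2 - 10.373*k + 3.9975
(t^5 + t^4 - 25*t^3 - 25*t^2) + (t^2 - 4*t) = t^5 + t^4 - 25*t^3 - 24*t^2 - 4*t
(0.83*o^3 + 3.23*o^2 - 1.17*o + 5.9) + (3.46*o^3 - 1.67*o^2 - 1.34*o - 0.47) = 4.29*o^3 + 1.56*o^2 - 2.51*o + 5.43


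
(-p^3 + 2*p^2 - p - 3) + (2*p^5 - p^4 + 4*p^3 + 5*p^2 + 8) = 2*p^5 - p^4 + 3*p^3 + 7*p^2 - p + 5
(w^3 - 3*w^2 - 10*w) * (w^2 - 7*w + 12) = w^5 - 10*w^4 + 23*w^3 + 34*w^2 - 120*w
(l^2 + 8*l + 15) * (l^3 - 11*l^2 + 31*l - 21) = l^5 - 3*l^4 - 42*l^3 + 62*l^2 + 297*l - 315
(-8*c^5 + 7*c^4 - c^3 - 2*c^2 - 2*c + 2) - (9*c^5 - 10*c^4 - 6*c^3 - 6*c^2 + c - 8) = -17*c^5 + 17*c^4 + 5*c^3 + 4*c^2 - 3*c + 10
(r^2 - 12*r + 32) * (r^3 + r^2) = r^5 - 11*r^4 + 20*r^3 + 32*r^2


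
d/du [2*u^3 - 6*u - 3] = 6*u^2 - 6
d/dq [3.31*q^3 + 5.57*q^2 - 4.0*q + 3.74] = 9.93*q^2 + 11.14*q - 4.0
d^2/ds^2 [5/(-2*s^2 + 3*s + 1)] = 10*(-4*s^2 + 6*s + (4*s - 3)^2 + 2)/(-2*s^2 + 3*s + 1)^3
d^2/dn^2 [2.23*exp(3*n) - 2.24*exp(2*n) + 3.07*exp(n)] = (20.07*exp(2*n) - 8.96*exp(n) + 3.07)*exp(n)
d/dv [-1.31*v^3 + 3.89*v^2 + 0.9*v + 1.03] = -3.93*v^2 + 7.78*v + 0.9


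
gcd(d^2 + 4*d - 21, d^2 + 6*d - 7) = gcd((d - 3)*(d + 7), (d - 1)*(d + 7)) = d + 7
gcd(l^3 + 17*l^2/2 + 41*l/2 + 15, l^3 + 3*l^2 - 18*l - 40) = l^2 + 7*l + 10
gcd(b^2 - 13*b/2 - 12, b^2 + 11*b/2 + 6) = b + 3/2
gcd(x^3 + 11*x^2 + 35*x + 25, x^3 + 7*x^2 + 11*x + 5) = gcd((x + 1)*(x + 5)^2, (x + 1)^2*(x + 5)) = x^2 + 6*x + 5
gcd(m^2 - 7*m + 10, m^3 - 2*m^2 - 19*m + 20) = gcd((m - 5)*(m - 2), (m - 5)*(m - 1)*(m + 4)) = m - 5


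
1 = 1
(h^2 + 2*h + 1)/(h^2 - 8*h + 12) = (h^2 + 2*h + 1)/(h^2 - 8*h + 12)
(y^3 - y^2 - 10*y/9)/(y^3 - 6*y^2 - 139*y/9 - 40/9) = y*(-9*y^2 + 9*y + 10)/(-9*y^3 + 54*y^2 + 139*y + 40)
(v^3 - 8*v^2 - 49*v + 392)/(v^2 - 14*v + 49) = (v^2 - v - 56)/(v - 7)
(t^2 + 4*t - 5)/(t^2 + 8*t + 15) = (t - 1)/(t + 3)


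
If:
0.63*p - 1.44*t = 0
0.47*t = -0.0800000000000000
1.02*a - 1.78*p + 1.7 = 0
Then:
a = -2.35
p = -0.39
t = -0.17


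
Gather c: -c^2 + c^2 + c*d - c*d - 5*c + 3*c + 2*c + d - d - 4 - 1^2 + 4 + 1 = 0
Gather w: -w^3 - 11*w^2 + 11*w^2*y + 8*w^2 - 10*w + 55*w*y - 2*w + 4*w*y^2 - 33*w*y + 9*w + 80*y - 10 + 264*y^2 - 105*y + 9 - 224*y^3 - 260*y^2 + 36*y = -w^3 + w^2*(11*y - 3) + w*(4*y^2 + 22*y - 3) - 224*y^3 + 4*y^2 + 11*y - 1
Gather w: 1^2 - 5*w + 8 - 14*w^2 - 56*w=-14*w^2 - 61*w + 9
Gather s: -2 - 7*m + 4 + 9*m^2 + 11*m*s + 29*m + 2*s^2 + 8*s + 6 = 9*m^2 + 22*m + 2*s^2 + s*(11*m + 8) + 8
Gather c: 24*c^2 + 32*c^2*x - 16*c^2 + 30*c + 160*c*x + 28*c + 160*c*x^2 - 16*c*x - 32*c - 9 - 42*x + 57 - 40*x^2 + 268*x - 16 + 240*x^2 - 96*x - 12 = c^2*(32*x + 8) + c*(160*x^2 + 144*x + 26) + 200*x^2 + 130*x + 20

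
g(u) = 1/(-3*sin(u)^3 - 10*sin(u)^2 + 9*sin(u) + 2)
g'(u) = (9*sin(u)^2*cos(u) + 20*sin(u)*cos(u) - 9*cos(u))/(-3*sin(u)^3 - 10*sin(u)^2 + 9*sin(u) + 2)^2 = (20*sin(u) - 9*cos(u)^2)*cos(u)/(3*sin(u)^3 + 10*sin(u)^2 - 9*sin(u) - 2)^2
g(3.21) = 0.75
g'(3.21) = 5.74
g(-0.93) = -0.10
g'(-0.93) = -0.11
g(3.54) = -0.35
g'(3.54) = 1.78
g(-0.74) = -0.13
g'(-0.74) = -0.23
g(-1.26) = -0.08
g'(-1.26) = -0.04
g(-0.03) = 0.58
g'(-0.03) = -3.24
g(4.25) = -0.08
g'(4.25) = 0.06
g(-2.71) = -0.30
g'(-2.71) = 1.32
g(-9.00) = -0.31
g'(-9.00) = 1.40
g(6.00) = -0.81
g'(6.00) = -8.81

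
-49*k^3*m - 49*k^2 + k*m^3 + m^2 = (-7*k + m)*(7*k + m)*(k*m + 1)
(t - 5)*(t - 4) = t^2 - 9*t + 20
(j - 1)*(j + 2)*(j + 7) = j^3 + 8*j^2 + 5*j - 14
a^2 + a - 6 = (a - 2)*(a + 3)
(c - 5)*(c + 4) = c^2 - c - 20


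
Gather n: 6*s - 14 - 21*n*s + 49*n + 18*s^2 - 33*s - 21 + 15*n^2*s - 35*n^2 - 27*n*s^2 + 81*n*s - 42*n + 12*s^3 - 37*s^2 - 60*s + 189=n^2*(15*s - 35) + n*(-27*s^2 + 60*s + 7) + 12*s^3 - 19*s^2 - 87*s + 154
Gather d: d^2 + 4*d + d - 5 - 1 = d^2 + 5*d - 6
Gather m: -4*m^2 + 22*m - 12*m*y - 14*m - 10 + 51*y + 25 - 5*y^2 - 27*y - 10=-4*m^2 + m*(8 - 12*y) - 5*y^2 + 24*y + 5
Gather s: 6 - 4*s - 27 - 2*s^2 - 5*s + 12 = -2*s^2 - 9*s - 9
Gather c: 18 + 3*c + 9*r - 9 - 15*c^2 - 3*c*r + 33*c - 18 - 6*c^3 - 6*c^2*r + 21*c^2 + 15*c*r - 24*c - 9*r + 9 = -6*c^3 + c^2*(6 - 6*r) + c*(12*r + 12)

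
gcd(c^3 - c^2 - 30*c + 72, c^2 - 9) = c - 3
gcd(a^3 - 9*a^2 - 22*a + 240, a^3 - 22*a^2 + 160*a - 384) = a^2 - 14*a + 48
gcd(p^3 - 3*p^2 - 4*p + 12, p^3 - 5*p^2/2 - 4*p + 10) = p^2 - 4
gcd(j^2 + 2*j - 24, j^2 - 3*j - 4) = j - 4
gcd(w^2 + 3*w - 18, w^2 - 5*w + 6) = w - 3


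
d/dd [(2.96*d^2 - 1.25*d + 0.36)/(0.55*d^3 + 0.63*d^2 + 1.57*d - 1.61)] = (-1.628*d^4 + 1.375*d^3 + 4.8407*d^2 - 9.9848*d + 1.4473)/(0.3025*d^6 + 0.693*d^5 + 2.1239*d^4 + 0.2072*d^3 + 0.4363*d^2 - 5.0554*d + 2.5921)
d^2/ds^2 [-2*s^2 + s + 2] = -4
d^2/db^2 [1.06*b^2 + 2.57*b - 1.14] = 2.12000000000000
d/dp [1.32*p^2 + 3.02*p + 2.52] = 2.64*p + 3.02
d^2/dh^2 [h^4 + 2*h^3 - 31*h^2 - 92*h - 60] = 12*h^2 + 12*h - 62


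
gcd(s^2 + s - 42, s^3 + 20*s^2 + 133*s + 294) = s + 7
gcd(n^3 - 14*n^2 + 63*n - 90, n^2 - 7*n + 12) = n - 3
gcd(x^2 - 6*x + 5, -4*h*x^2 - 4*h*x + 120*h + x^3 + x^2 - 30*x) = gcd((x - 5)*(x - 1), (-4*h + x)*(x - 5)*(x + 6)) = x - 5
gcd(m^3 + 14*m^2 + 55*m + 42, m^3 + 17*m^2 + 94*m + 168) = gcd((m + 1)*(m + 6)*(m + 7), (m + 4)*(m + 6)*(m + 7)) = m^2 + 13*m + 42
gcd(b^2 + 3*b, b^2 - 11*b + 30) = 1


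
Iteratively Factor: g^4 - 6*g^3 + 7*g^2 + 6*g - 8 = (g - 4)*(g^3 - 2*g^2 - g + 2) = (g - 4)*(g - 2)*(g^2 - 1) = (g - 4)*(g - 2)*(g + 1)*(g - 1)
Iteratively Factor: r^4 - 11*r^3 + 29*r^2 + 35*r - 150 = (r - 3)*(r^3 - 8*r^2 + 5*r + 50) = (r - 5)*(r - 3)*(r^2 - 3*r - 10) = (r - 5)^2*(r - 3)*(r + 2)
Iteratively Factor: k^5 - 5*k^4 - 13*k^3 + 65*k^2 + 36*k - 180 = (k - 2)*(k^4 - 3*k^3 - 19*k^2 + 27*k + 90) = (k - 2)*(k + 2)*(k^3 - 5*k^2 - 9*k + 45) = (k - 5)*(k - 2)*(k + 2)*(k^2 - 9) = (k - 5)*(k - 3)*(k - 2)*(k + 2)*(k + 3)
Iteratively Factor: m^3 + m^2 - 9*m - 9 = (m + 1)*(m^2 - 9) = (m - 3)*(m + 1)*(m + 3)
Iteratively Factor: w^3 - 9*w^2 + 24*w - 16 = (w - 4)*(w^2 - 5*w + 4) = (w - 4)^2*(w - 1)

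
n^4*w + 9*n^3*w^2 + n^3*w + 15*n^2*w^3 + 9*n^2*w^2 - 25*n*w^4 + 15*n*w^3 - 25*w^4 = (n - w)*(n + 5*w)^2*(n*w + w)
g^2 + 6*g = g*(g + 6)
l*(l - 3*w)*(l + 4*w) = l^3 + l^2*w - 12*l*w^2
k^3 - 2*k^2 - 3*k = k*(k - 3)*(k + 1)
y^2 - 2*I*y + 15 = (y - 5*I)*(y + 3*I)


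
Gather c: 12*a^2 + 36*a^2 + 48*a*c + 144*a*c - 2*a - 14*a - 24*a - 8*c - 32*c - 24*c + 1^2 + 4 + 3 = 48*a^2 - 40*a + c*(192*a - 64) + 8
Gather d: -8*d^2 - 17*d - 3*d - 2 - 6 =-8*d^2 - 20*d - 8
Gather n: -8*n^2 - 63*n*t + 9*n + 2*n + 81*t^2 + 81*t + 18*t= -8*n^2 + n*(11 - 63*t) + 81*t^2 + 99*t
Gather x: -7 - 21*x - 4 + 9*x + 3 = -12*x - 8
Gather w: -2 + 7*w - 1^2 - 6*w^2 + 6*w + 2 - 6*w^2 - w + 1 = -12*w^2 + 12*w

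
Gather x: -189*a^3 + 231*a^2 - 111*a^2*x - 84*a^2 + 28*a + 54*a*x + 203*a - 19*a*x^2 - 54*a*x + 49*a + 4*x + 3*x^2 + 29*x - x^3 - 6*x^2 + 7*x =-189*a^3 + 147*a^2 + 280*a - x^3 + x^2*(-19*a - 3) + x*(40 - 111*a^2)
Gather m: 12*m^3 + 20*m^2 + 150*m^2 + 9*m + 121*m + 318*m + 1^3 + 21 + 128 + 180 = 12*m^3 + 170*m^2 + 448*m + 330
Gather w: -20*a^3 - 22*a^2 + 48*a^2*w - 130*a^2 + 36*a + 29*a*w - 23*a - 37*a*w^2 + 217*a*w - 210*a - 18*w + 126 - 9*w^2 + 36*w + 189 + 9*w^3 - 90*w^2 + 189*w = -20*a^3 - 152*a^2 - 197*a + 9*w^3 + w^2*(-37*a - 99) + w*(48*a^2 + 246*a + 207) + 315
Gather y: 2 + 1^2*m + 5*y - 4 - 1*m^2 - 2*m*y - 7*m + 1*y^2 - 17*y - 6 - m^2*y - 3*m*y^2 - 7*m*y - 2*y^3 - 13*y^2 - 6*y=-m^2 - 6*m - 2*y^3 + y^2*(-3*m - 12) + y*(-m^2 - 9*m - 18) - 8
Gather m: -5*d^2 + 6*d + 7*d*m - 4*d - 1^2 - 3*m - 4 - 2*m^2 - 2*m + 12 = -5*d^2 + 2*d - 2*m^2 + m*(7*d - 5) + 7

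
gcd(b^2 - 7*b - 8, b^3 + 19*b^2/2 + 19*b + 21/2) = b + 1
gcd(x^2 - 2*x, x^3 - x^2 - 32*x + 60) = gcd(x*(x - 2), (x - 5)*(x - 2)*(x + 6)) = x - 2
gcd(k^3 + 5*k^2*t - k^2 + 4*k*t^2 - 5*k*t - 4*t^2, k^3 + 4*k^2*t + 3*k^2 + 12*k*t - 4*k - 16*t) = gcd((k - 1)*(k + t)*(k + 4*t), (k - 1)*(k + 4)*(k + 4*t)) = k^2 + 4*k*t - k - 4*t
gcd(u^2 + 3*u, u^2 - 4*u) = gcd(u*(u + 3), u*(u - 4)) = u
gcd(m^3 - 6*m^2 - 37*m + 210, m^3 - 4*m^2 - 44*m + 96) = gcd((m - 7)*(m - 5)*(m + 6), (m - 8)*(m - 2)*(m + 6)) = m + 6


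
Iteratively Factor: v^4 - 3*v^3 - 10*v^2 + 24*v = (v + 3)*(v^3 - 6*v^2 + 8*v) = v*(v + 3)*(v^2 - 6*v + 8) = v*(v - 4)*(v + 3)*(v - 2)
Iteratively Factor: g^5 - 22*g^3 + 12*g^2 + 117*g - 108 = (g - 3)*(g^4 + 3*g^3 - 13*g^2 - 27*g + 36) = (g - 3)*(g + 3)*(g^3 - 13*g + 12) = (g - 3)^2*(g + 3)*(g^2 + 3*g - 4) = (g - 3)^2*(g - 1)*(g + 3)*(g + 4)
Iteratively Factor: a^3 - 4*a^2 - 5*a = (a + 1)*(a^2 - 5*a) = (a - 5)*(a + 1)*(a)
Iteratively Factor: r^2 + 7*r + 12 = (r + 3)*(r + 4)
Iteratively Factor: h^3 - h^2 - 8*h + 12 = (h - 2)*(h^2 + h - 6) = (h - 2)*(h + 3)*(h - 2)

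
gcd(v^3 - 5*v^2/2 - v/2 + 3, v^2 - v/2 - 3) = v - 2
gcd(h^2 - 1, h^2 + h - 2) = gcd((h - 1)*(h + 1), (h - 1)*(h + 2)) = h - 1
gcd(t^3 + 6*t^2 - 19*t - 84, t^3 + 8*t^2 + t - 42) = t^2 + 10*t + 21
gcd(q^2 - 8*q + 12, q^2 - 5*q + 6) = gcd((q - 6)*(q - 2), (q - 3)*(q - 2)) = q - 2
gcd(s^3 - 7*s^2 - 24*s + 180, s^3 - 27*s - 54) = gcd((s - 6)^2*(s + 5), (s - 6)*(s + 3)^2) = s - 6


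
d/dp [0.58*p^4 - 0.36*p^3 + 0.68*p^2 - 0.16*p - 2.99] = 2.32*p^3 - 1.08*p^2 + 1.36*p - 0.16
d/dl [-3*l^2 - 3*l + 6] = -6*l - 3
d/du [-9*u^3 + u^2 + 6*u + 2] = -27*u^2 + 2*u + 6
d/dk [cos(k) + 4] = -sin(k)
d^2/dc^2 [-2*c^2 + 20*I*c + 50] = -4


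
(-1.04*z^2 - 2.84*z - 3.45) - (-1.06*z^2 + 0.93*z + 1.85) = 0.02*z^2 - 3.77*z - 5.3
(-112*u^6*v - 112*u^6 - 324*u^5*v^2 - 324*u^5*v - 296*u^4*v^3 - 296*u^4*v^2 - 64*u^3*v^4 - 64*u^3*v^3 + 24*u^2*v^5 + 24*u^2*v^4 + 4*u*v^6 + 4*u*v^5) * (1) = -112*u^6*v - 112*u^6 - 324*u^5*v^2 - 324*u^5*v - 296*u^4*v^3 - 296*u^4*v^2 - 64*u^3*v^4 - 64*u^3*v^3 + 24*u^2*v^5 + 24*u^2*v^4 + 4*u*v^6 + 4*u*v^5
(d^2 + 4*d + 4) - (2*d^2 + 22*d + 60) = -d^2 - 18*d - 56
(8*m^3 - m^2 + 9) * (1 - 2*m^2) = -16*m^5 + 2*m^4 + 8*m^3 - 19*m^2 + 9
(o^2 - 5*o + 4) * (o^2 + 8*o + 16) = o^4 + 3*o^3 - 20*o^2 - 48*o + 64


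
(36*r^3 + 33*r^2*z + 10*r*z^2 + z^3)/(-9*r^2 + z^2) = (12*r^2 + 7*r*z + z^2)/(-3*r + z)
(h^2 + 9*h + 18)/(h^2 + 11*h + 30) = (h + 3)/(h + 5)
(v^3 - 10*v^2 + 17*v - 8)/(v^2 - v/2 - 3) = 2*(-v^3 + 10*v^2 - 17*v + 8)/(-2*v^2 + v + 6)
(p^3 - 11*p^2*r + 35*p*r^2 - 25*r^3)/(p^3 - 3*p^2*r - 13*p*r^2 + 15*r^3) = (p - 5*r)/(p + 3*r)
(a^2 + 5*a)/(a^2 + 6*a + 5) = a/(a + 1)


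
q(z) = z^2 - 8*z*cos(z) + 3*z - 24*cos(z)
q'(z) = 8*z*sin(z) + 2*z + 24*sin(z) - 8*cos(z) + 3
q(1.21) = -6.80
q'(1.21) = 34.11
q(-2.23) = 2.06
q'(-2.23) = -1.43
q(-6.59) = 51.04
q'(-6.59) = -9.13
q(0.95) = -14.63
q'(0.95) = 25.95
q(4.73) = 35.47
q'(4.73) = -49.51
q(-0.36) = -20.72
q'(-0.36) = -12.65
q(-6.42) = 49.06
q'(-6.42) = -14.03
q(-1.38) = -4.69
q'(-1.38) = -14.00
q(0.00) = -24.00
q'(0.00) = -5.00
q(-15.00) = 107.07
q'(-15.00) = 41.51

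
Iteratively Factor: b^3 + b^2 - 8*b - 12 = (b + 2)*(b^2 - b - 6) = (b - 3)*(b + 2)*(b + 2)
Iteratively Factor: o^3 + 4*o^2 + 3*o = (o + 1)*(o^2 + 3*o) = o*(o + 1)*(o + 3)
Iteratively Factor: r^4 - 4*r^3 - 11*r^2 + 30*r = (r)*(r^3 - 4*r^2 - 11*r + 30) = r*(r + 3)*(r^2 - 7*r + 10) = r*(r - 2)*(r + 3)*(r - 5)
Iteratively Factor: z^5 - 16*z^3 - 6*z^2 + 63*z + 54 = (z + 1)*(z^4 - z^3 - 15*z^2 + 9*z + 54) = (z + 1)*(z + 2)*(z^3 - 3*z^2 - 9*z + 27) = (z + 1)*(z + 2)*(z + 3)*(z^2 - 6*z + 9) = (z - 3)*(z + 1)*(z + 2)*(z + 3)*(z - 3)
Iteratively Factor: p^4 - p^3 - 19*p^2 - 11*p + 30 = (p - 5)*(p^3 + 4*p^2 + p - 6) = (p - 5)*(p - 1)*(p^2 + 5*p + 6) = (p - 5)*(p - 1)*(p + 2)*(p + 3)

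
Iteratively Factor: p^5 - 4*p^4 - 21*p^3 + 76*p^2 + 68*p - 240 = (p + 4)*(p^4 - 8*p^3 + 11*p^2 + 32*p - 60) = (p - 5)*(p + 4)*(p^3 - 3*p^2 - 4*p + 12) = (p - 5)*(p + 2)*(p + 4)*(p^2 - 5*p + 6) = (p - 5)*(p - 2)*(p + 2)*(p + 4)*(p - 3)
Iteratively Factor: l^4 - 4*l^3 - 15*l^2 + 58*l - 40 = (l + 4)*(l^3 - 8*l^2 + 17*l - 10) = (l - 5)*(l + 4)*(l^2 - 3*l + 2) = (l - 5)*(l - 1)*(l + 4)*(l - 2)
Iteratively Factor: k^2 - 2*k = (k - 2)*(k)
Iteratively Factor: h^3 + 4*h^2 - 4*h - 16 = (h - 2)*(h^2 + 6*h + 8) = (h - 2)*(h + 4)*(h + 2)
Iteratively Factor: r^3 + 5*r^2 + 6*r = (r + 3)*(r^2 + 2*r) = r*(r + 3)*(r + 2)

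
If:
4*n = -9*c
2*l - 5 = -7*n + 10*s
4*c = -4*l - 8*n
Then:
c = -8*s/7 - 4/7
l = -4*s - 2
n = 18*s/7 + 9/7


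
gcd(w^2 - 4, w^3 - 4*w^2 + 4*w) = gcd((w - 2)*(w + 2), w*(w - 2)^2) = w - 2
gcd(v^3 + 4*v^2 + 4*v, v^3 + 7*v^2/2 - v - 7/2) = 1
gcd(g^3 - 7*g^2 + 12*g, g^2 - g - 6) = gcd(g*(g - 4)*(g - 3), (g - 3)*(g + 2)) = g - 3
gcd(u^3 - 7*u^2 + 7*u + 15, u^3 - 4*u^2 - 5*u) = u^2 - 4*u - 5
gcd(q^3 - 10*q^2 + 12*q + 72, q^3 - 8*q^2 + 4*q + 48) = q^2 - 4*q - 12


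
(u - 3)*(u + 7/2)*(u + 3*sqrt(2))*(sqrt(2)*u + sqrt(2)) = sqrt(2)*u^4 + 3*sqrt(2)*u^3/2 + 6*u^3 - 10*sqrt(2)*u^2 + 9*u^2 - 60*u - 21*sqrt(2)*u/2 - 63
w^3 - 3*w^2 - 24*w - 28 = (w - 7)*(w + 2)^2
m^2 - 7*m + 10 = (m - 5)*(m - 2)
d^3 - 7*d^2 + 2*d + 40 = (d - 5)*(d - 4)*(d + 2)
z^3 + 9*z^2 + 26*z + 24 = (z + 2)*(z + 3)*(z + 4)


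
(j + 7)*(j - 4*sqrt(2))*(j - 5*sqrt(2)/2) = j^3 - 13*sqrt(2)*j^2/2 + 7*j^2 - 91*sqrt(2)*j/2 + 20*j + 140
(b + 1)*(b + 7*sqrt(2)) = b^2 + b + 7*sqrt(2)*b + 7*sqrt(2)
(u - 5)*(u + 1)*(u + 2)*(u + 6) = u^4 + 4*u^3 - 25*u^2 - 88*u - 60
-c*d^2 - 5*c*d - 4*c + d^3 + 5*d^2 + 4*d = (-c + d)*(d + 1)*(d + 4)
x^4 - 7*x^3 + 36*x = x*(x - 6)*(x - 3)*(x + 2)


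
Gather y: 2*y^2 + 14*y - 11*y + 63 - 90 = 2*y^2 + 3*y - 27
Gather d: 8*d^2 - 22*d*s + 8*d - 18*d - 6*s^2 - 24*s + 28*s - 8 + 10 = 8*d^2 + d*(-22*s - 10) - 6*s^2 + 4*s + 2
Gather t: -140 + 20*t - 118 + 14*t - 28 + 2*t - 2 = 36*t - 288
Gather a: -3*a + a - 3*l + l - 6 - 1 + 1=-2*a - 2*l - 6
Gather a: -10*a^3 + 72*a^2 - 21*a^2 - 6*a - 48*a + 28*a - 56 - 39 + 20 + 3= -10*a^3 + 51*a^2 - 26*a - 72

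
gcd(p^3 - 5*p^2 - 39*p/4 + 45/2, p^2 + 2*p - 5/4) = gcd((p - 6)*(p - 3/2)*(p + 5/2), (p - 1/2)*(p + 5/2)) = p + 5/2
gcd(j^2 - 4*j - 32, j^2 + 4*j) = j + 4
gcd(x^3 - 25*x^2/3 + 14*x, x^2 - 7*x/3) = x^2 - 7*x/3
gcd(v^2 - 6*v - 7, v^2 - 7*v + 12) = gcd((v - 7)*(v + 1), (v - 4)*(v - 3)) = 1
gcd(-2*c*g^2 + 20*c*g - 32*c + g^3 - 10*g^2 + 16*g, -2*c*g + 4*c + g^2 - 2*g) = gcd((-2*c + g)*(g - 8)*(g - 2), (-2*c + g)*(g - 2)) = 2*c*g - 4*c - g^2 + 2*g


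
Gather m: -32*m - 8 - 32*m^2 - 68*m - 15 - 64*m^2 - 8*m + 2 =-96*m^2 - 108*m - 21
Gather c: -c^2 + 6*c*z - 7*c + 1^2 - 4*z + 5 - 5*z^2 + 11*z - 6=-c^2 + c*(6*z - 7) - 5*z^2 + 7*z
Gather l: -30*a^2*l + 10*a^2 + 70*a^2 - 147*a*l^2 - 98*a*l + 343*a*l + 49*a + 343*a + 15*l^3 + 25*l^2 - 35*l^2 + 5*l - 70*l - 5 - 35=80*a^2 + 392*a + 15*l^3 + l^2*(-147*a - 10) + l*(-30*a^2 + 245*a - 65) - 40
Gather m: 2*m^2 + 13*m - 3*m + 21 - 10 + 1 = 2*m^2 + 10*m + 12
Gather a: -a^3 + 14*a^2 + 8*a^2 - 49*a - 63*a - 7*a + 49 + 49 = -a^3 + 22*a^2 - 119*a + 98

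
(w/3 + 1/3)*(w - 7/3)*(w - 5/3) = w^3/3 - w^2 - w/27 + 35/27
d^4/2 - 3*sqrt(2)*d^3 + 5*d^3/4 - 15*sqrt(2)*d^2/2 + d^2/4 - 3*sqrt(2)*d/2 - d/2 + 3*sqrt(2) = (d/2 + 1)*(d - 1/2)*(d + 1)*(d - 6*sqrt(2))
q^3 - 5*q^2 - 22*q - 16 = (q - 8)*(q + 1)*(q + 2)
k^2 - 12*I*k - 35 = (k - 7*I)*(k - 5*I)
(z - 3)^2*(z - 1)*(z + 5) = z^4 - 2*z^3 - 20*z^2 + 66*z - 45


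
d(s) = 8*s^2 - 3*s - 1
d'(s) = 16*s - 3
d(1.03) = 4.40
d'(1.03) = 13.48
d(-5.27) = 236.99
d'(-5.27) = -87.32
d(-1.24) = 15.02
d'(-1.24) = -22.84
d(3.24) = 73.26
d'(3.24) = 48.84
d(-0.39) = 1.39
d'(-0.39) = -9.24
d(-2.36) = 50.64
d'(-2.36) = -40.76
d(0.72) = 0.99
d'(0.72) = 8.52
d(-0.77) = 6.05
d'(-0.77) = -15.32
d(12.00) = 1115.00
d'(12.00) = 189.00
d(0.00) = -1.00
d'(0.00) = -3.00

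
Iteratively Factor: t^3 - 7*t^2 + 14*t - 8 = (t - 4)*(t^2 - 3*t + 2) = (t - 4)*(t - 2)*(t - 1)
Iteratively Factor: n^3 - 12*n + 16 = (n - 2)*(n^2 + 2*n - 8) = (n - 2)^2*(n + 4)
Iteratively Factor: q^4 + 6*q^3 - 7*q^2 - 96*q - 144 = (q + 3)*(q^3 + 3*q^2 - 16*q - 48) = (q + 3)^2*(q^2 - 16) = (q - 4)*(q + 3)^2*(q + 4)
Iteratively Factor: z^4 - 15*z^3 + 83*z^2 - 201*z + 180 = (z - 4)*(z^3 - 11*z^2 + 39*z - 45) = (z - 4)*(z - 3)*(z^2 - 8*z + 15) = (z - 4)*(z - 3)^2*(z - 5)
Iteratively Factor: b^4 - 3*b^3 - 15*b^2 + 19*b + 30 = (b - 5)*(b^3 + 2*b^2 - 5*b - 6) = (b - 5)*(b - 2)*(b^2 + 4*b + 3) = (b - 5)*(b - 2)*(b + 3)*(b + 1)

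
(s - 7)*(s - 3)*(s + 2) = s^3 - 8*s^2 + s + 42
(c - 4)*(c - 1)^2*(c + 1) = c^4 - 5*c^3 + 3*c^2 + 5*c - 4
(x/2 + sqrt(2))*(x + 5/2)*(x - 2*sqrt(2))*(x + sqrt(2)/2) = x^4/2 + sqrt(2)*x^3/4 + 5*x^3/4 - 4*x^2 + 5*sqrt(2)*x^2/8 - 10*x - 2*sqrt(2)*x - 5*sqrt(2)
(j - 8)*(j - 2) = j^2 - 10*j + 16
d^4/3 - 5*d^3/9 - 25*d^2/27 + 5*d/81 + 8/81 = (d/3 + 1/3)*(d - 8/3)*(d - 1/3)*(d + 1/3)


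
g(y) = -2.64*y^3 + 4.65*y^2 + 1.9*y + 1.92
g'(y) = -7.92*y^2 + 9.3*y + 1.9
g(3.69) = -60.40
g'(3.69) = -71.62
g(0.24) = 2.61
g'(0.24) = 3.68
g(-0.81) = 4.83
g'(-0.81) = -10.83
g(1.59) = 6.08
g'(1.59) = -3.34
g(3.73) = -63.30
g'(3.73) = -73.60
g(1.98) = 3.42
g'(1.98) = -10.74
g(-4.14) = 261.08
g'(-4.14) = -172.35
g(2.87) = -16.73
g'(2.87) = -36.65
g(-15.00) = 9929.67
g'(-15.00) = -1919.60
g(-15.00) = 9929.67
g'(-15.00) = -1919.60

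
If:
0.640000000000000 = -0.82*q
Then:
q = -0.78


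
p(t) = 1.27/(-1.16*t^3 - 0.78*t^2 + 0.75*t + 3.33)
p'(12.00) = 0.00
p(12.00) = -0.00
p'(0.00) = -0.09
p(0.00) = 0.38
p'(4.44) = 0.01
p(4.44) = -0.01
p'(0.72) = 0.30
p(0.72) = 0.42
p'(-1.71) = 0.28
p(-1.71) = 0.23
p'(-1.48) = 0.32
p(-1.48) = 0.30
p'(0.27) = -0.01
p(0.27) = 0.37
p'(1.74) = 1.08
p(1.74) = -0.33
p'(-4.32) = 0.01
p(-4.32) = 0.02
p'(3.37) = 0.02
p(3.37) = -0.03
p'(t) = 1.27*(3.48*t^2 + 1.56*t - 0.75)/(-1.16*t^3 - 0.78*t^2 + 0.75*t + 3.33)^2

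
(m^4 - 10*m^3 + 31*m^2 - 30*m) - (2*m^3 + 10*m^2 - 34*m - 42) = m^4 - 12*m^3 + 21*m^2 + 4*m + 42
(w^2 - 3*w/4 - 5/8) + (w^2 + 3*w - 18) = 2*w^2 + 9*w/4 - 149/8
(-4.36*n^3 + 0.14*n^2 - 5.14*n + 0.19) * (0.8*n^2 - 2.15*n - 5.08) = -3.488*n^5 + 9.486*n^4 + 17.7358*n^3 + 10.4918*n^2 + 25.7027*n - 0.9652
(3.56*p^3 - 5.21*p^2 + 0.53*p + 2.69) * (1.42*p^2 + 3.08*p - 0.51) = 5.0552*p^5 + 3.5666*p^4 - 17.1098*p^3 + 8.1093*p^2 + 8.0149*p - 1.3719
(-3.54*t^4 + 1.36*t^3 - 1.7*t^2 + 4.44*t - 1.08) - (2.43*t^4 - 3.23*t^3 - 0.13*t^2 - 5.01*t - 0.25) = -5.97*t^4 + 4.59*t^3 - 1.57*t^2 + 9.45*t - 0.83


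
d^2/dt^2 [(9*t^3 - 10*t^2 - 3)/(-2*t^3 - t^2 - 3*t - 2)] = 2*(58*t^6 + 162*t^5 + 108*t^4 - 325*t^3 - 159*t^2 - 117*t + 61)/(8*t^9 + 12*t^8 + 42*t^7 + 61*t^6 + 87*t^5 + 105*t^4 + 87*t^3 + 66*t^2 + 36*t + 8)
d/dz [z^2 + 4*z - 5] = 2*z + 4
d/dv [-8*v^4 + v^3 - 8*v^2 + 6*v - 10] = -32*v^3 + 3*v^2 - 16*v + 6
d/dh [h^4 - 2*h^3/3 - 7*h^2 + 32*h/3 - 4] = 4*h^3 - 2*h^2 - 14*h + 32/3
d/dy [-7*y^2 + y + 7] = 1 - 14*y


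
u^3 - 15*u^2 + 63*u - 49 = (u - 7)^2*(u - 1)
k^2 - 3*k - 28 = (k - 7)*(k + 4)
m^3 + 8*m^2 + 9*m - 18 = (m - 1)*(m + 3)*(m + 6)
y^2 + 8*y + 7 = (y + 1)*(y + 7)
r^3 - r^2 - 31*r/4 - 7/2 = (r - 7/2)*(r + 1/2)*(r + 2)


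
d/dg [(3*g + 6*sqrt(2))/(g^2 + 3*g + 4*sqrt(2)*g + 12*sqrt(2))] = 3*(g^2 + 3*g + 4*sqrt(2)*g - (g + 2*sqrt(2))*(2*g + 3 + 4*sqrt(2)) + 12*sqrt(2))/(g^2 + 3*g + 4*sqrt(2)*g + 12*sqrt(2))^2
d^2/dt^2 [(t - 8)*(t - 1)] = 2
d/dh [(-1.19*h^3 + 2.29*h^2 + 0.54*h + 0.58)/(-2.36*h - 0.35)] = (5.6168*h^3 - 4.1549*h^2 - 1.603*h + 1.1798)/(5.5696*h^2 + 1.652*h + 0.1225)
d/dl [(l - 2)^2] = 2*l - 4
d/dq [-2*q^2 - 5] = -4*q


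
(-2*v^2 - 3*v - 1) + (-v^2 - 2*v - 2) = -3*v^2 - 5*v - 3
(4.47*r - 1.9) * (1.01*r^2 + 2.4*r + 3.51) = 4.5147*r^3 + 8.809*r^2 + 11.1297*r - 6.669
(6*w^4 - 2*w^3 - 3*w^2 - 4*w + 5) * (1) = 6*w^4 - 2*w^3 - 3*w^2 - 4*w + 5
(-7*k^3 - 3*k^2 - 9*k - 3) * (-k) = 7*k^4 + 3*k^3 + 9*k^2 + 3*k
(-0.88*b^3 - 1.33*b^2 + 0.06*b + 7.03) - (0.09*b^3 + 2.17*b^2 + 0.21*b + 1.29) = -0.97*b^3 - 3.5*b^2 - 0.15*b + 5.74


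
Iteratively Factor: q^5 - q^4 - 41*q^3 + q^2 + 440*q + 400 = (q + 4)*(q^4 - 5*q^3 - 21*q^2 + 85*q + 100) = (q + 1)*(q + 4)*(q^3 - 6*q^2 - 15*q + 100) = (q + 1)*(q + 4)^2*(q^2 - 10*q + 25) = (q - 5)*(q + 1)*(q + 4)^2*(q - 5)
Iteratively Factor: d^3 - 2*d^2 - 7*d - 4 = (d + 1)*(d^2 - 3*d - 4) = (d - 4)*(d + 1)*(d + 1)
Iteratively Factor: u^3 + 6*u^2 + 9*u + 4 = (u + 1)*(u^2 + 5*u + 4) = (u + 1)*(u + 4)*(u + 1)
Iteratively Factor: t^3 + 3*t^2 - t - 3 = (t + 3)*(t^2 - 1) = (t + 1)*(t + 3)*(t - 1)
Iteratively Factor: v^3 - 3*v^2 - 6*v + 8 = (v - 4)*(v^2 + v - 2) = (v - 4)*(v - 1)*(v + 2)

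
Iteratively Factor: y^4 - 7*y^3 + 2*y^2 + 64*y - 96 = (y - 2)*(y^3 - 5*y^2 - 8*y + 48) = (y - 4)*(y - 2)*(y^2 - y - 12) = (y - 4)*(y - 2)*(y + 3)*(y - 4)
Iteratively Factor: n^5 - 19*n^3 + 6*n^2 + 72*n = (n - 3)*(n^4 + 3*n^3 - 10*n^2 - 24*n) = (n - 3)*(n + 2)*(n^3 + n^2 - 12*n) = (n - 3)^2*(n + 2)*(n^2 + 4*n) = n*(n - 3)^2*(n + 2)*(n + 4)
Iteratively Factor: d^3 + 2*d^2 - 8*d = (d)*(d^2 + 2*d - 8) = d*(d - 2)*(d + 4)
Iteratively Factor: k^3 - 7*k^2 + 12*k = (k)*(k^2 - 7*k + 12) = k*(k - 4)*(k - 3)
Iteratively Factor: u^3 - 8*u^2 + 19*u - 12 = (u - 3)*(u^2 - 5*u + 4) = (u - 3)*(u - 1)*(u - 4)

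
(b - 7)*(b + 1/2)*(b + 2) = b^3 - 9*b^2/2 - 33*b/2 - 7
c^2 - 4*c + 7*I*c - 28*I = (c - 4)*(c + 7*I)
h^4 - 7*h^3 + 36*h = h*(h - 6)*(h - 3)*(h + 2)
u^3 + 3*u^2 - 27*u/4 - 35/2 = (u - 5/2)*(u + 2)*(u + 7/2)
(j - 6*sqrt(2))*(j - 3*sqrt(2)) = j^2 - 9*sqrt(2)*j + 36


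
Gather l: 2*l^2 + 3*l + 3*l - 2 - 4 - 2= 2*l^2 + 6*l - 8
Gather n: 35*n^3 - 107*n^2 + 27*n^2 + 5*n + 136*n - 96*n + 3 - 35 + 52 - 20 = 35*n^3 - 80*n^2 + 45*n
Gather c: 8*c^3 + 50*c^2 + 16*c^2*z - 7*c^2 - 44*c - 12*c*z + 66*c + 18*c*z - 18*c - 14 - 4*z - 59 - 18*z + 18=8*c^3 + c^2*(16*z + 43) + c*(6*z + 4) - 22*z - 55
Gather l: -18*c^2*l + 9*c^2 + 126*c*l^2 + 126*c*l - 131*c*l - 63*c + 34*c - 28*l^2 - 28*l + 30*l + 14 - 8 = 9*c^2 - 29*c + l^2*(126*c - 28) + l*(-18*c^2 - 5*c + 2) + 6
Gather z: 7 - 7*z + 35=42 - 7*z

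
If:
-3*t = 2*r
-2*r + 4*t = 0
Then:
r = 0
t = 0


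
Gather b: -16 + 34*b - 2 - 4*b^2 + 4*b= -4*b^2 + 38*b - 18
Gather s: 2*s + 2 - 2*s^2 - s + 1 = -2*s^2 + s + 3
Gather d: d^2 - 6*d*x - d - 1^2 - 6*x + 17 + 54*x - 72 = d^2 + d*(-6*x - 1) + 48*x - 56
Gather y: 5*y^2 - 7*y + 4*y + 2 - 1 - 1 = 5*y^2 - 3*y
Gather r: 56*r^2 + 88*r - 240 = 56*r^2 + 88*r - 240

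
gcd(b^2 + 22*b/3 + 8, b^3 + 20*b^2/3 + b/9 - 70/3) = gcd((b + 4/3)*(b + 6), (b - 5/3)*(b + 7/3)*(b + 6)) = b + 6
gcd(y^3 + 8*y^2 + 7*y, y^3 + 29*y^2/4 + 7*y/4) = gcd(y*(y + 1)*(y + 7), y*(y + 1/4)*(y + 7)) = y^2 + 7*y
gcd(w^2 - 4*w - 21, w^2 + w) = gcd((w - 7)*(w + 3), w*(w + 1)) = 1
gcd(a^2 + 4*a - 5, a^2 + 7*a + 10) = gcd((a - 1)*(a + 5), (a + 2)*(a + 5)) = a + 5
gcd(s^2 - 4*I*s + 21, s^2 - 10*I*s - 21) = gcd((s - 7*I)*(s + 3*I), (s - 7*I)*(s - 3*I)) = s - 7*I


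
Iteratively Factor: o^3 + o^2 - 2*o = (o)*(o^2 + o - 2) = o*(o + 2)*(o - 1)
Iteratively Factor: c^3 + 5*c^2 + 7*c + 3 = (c + 1)*(c^2 + 4*c + 3) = (c + 1)*(c + 3)*(c + 1)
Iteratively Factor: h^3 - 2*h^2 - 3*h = (h + 1)*(h^2 - 3*h) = (h - 3)*(h + 1)*(h)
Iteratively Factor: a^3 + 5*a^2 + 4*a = (a + 1)*(a^2 + 4*a) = (a + 1)*(a + 4)*(a)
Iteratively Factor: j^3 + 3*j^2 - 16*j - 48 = (j + 3)*(j^2 - 16) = (j - 4)*(j + 3)*(j + 4)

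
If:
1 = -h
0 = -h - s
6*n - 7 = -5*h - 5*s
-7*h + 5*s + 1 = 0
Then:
No Solution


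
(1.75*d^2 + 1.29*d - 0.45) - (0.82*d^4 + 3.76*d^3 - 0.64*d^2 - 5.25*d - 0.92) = -0.82*d^4 - 3.76*d^3 + 2.39*d^2 + 6.54*d + 0.47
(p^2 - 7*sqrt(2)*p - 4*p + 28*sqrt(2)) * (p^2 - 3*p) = p^4 - 7*sqrt(2)*p^3 - 7*p^3 + 12*p^2 + 49*sqrt(2)*p^2 - 84*sqrt(2)*p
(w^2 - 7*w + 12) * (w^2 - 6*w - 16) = w^4 - 13*w^3 + 38*w^2 + 40*w - 192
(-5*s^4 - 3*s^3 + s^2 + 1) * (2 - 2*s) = 10*s^5 - 4*s^4 - 8*s^3 + 2*s^2 - 2*s + 2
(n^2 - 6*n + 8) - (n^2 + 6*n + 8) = -12*n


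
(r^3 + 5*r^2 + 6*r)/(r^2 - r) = (r^2 + 5*r + 6)/(r - 1)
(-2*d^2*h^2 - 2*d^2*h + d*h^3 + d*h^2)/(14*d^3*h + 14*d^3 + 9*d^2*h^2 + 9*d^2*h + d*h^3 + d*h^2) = h*(-2*d + h)/(14*d^2 + 9*d*h + h^2)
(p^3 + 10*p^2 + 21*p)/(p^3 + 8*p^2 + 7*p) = (p + 3)/(p + 1)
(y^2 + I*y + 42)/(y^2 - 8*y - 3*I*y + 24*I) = (y^2 + I*y + 42)/(y^2 - 8*y - 3*I*y + 24*I)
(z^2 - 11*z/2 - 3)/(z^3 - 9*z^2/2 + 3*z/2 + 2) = (z - 6)/(z^2 - 5*z + 4)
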